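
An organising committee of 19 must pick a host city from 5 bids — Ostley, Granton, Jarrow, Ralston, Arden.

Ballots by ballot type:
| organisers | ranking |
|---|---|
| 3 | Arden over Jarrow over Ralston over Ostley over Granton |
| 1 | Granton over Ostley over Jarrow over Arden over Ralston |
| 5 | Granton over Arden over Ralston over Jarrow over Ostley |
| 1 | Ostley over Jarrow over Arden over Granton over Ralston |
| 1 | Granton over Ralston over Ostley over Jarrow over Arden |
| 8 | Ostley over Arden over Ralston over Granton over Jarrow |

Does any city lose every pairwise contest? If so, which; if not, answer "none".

Jarrow

Head-to-head results (19 organisers):
Ostley vs Granton: Ostley is ranked higher on 3+1+8 = 12 ballots, Granton on 7. Ostley wins 12–7.
Ostley vs Jarrow: Ostley, 11–8.
Ostley–Ralston: Ostley 10–9.
Ostley–Arden: Ostley 11–8.
Granton vs Jarrow: Granton, 15–4.
Granton vs Ralston: Ralston wins 11–8.
Granton vs Arden: Granton preferred on 1+5+1 = 7 ballots; Arden wins 12–7.
Jarrow vs Ralston: 3+1+1 = 5 for Jarrow, 14 for Ralston — Ralston by 14–5.
Jarrow vs Arden: Arden, 16–3.
Ralston vs Arden: Arden, 18–1.
Jarrow loses to every other city — it is the Condorcet loser.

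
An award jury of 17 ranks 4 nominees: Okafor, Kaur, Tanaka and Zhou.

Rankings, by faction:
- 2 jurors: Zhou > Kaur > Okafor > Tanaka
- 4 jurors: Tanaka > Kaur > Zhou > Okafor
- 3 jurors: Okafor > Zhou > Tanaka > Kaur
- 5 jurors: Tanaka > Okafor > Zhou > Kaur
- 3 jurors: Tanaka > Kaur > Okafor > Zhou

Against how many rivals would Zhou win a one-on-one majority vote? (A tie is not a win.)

Zhou against each rival (17 jurors):
Zhou–Okafor: Okafor 11–6.
Zhou vs Kaur: Zhou, 10–7.
Zhou–Tanaka: Tanaka 12–5.
Zhou beats Kaur; loses to Okafor, Tanaka — 1 pairwise win.

1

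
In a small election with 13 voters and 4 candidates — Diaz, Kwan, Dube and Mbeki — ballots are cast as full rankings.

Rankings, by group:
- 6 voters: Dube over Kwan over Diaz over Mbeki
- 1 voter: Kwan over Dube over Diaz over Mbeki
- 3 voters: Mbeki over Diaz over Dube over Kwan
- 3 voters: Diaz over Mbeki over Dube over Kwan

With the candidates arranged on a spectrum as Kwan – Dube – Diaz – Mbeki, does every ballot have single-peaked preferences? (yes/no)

yes

Axis positions: Kwan=1, Dube=2, Diaz=3, Mbeki=4.
Group 1 (peak Dube at position 2): ranking walks positions 2-1-3-4, expanding outward from the peak — single-peaked.
Group 2 (peak Kwan at position 1): ranking walks positions 1-2-3-4, expanding outward from the peak — single-peaked.
Group 3 (peak Mbeki at position 4): ranking walks positions 4-3-2-1, expanding outward from the peak — single-peaked.
Group 4 (peak Diaz at position 3): ranking walks positions 3-4-2-1, expanding outward from the peak — single-peaked.
Every ranking is single-peaked on this axis.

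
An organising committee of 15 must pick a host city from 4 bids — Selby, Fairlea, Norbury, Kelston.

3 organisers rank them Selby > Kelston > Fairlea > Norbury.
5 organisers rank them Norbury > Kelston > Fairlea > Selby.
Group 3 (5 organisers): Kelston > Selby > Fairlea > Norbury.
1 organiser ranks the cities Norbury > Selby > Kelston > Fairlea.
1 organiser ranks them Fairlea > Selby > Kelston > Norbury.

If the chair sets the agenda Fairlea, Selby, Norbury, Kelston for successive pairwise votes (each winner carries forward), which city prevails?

Round 1: Fairlea vs Selby — 6–9, Selby advances.
Round 2: Selby vs Norbury — 9–6, Selby advances.
Round 3: Selby vs Kelston — 5–10, Kelston advances.
Kelston survives the agenda.

Kelston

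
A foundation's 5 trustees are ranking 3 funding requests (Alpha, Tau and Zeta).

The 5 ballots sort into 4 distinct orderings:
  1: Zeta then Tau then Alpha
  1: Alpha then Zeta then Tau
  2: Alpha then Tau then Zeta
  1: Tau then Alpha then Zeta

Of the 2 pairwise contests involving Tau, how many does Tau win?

1

Tau against each rival (5 reviewers):
Tau vs Alpha: Tau is ranked higher on 1+1 = 2 ballots, Alpha on 3. Alpha wins 3–2.
Tau vs Zeta: 2+1 = 3 for Tau, 2 for Zeta — Tau by 3–2.
Tau beats Zeta; loses to Alpha — 1 pairwise win.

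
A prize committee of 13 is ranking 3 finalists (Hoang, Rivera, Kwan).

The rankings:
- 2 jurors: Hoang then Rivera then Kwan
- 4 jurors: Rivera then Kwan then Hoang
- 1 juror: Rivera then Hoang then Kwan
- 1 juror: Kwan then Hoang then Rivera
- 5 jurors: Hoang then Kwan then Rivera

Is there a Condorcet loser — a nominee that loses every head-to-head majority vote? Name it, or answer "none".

Head-to-head results (13 jurors):
Hoang vs Rivera: Hoang wins 8–5.
Hoang vs Kwan: 8 to 5, Hoang.
Rivera vs Kwan: Rivera wins 7–6.
Kwan is beaten in every head-to-head and is the Condorcet loser.

Kwan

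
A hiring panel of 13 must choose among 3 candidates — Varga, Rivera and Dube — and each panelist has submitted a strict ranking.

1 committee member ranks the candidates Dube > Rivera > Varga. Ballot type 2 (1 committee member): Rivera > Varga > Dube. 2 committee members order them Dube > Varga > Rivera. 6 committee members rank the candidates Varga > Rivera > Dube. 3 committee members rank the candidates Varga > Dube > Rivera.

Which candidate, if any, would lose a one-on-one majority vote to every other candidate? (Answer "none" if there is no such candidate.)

Head-to-head results (13 committee members):
Varga–Rivera: Varga 11–2.
Varga vs Dube: Varga is ranked higher on 1+6+3 = 10 ballots, Dube on 3. Varga wins 10–3.
Rivera vs Dube: 1+6 = 7 for Rivera, 6 for Dube — Rivera by 7–6.
Dube is beaten in every head-to-head and is the Condorcet loser.

Dube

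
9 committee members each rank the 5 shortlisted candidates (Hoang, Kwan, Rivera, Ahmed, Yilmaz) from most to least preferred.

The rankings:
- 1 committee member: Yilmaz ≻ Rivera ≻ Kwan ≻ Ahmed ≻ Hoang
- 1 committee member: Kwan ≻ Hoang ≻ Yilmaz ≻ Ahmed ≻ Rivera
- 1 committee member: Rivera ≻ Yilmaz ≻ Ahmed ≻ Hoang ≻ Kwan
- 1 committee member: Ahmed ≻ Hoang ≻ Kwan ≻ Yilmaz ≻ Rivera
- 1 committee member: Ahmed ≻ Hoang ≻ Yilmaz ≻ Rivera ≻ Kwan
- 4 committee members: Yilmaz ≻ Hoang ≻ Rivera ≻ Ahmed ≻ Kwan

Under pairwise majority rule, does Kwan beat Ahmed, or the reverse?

Ahmed

Ballots ranking Kwan above Ahmed: 1 + 1 = 2.
Ballots ranking Ahmed above Kwan: 9 − 2 = 7.
Ahmed wins the head-to-head 7–2.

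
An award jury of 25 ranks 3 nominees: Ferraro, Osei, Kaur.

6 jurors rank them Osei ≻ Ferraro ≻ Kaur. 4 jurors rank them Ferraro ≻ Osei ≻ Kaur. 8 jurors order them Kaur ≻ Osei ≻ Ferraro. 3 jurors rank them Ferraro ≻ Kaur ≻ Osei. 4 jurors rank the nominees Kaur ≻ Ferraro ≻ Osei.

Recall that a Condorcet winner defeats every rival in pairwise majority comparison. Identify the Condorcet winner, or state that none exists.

Pairwise majorities:
Ferraro vs Osei: Ferraro is ranked higher on 4+3+4 = 11 ballots, Osei on 14. Osei wins 14–11.
Ferraro vs Kaur: 6+4+3 = 13 for Ferraro, 12 for Kaur — Ferraro by 13–12.
Osei vs Kaur: Osei preferred on 6+4 = 10 ballots; Kaur wins 15–10.
Each nominee drops at least one matchup (Ferraro loses to Osei; Osei loses to Kaur; Kaur loses to Ferraro); the cycle Ferraro → Kaur → Osei → Ferraro rules out a Condorcet winner.

none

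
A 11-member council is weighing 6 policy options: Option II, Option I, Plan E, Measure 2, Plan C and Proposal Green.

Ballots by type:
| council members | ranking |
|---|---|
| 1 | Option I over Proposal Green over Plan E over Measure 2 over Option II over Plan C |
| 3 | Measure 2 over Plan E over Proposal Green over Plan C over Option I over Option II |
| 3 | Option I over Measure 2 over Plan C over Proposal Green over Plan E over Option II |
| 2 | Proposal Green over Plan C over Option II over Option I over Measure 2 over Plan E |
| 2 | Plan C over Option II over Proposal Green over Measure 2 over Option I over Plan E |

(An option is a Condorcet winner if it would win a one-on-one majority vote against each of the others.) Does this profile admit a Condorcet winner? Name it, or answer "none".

none

Pairwise majorities:
Option II–Option I: Option I 7–4.
Option II vs Plan E: Plan E, 7–4.
Option II vs Measure 2: Measure 2 wins 7–4.
Option II–Plan C: Plan C 10–1.
Option II vs Proposal Green: Proposal Green wins 9–2.
Option I vs Plan E: Option I, 8–3.
Option I vs Measure 2: Option I, 6–5.
Option I vs Plan C: Plan C wins 7–4.
Option I vs Proposal Green: Proposal Green wins 7–4.
Plan E–Measure 2: Measure 2 10–1.
Plan E vs Plan C: Plan C wins 7–4.
Plan E vs Proposal Green: Proposal Green wins 8–3.
Measure 2–Plan C: Measure 2 7–4.
Measure 2 vs Proposal Green: Measure 2, 6–5.
Plan C–Proposal Green: Proposal Green 6–5.
No option is unbeaten: Option II loses to Option I; Option I loses to Plan C; Plan E loses to Option I; Measure 2 loses to Option I; Plan C loses to Measure 2; Proposal Green loses to Measure 2. In particular Option I beats Measure 2 beats Plan C beats Option I is a majority cycle — no Condorcet winner exists.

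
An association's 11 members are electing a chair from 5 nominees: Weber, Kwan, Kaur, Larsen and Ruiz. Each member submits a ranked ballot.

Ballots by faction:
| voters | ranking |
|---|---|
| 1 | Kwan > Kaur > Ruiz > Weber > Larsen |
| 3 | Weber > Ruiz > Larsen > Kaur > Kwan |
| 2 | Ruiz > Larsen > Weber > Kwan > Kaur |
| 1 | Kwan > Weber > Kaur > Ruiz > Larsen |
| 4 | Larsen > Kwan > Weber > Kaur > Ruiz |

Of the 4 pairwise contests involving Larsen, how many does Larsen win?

3

Larsen against each rival (11 voters):
Larsen vs Weber: Larsen, 6–5.
Larsen–Kwan: Larsen 9–2.
Larsen vs Kaur: Larsen wins 9–2.
Larsen–Ruiz: Ruiz 7–4.
Larsen beats Weber, Kwan, Kaur; loses to Ruiz — 3 pairwise wins.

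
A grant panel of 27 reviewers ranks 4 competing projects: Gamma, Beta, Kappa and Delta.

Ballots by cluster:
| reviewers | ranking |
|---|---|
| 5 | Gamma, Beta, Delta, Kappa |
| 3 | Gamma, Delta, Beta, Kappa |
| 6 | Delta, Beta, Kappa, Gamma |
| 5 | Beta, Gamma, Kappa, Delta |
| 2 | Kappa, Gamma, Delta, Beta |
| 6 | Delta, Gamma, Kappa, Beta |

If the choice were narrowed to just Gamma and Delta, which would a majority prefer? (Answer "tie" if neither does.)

Ballots ranking Gamma above Delta: 5 + 3 + 5 + 2 = 15.
Ballots ranking Delta above Gamma: 27 − 15 = 12.
Gamma wins the head-to-head 15–12.

Gamma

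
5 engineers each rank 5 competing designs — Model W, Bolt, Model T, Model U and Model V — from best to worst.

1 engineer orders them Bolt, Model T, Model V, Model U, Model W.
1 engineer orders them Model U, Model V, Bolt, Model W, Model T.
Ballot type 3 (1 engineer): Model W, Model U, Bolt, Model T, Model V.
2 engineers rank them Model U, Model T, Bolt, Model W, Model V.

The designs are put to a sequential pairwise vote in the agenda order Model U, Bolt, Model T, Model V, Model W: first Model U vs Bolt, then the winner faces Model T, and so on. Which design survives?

Round 1: Model U vs Bolt — 4–1, Model U advances.
Round 2: Model U vs Model T — 4–1, Model U advances.
Round 3: Model U vs Model V — 4–1, Model U advances.
Round 4: Model U vs Model W — 4–1, Model U advances.
The agenda winner is Model U.

Model U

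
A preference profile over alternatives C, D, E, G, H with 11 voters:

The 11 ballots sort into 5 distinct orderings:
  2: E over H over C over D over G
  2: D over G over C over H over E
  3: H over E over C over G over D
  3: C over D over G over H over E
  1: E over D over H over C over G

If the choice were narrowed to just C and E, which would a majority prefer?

Ballots ranking C above E: 2 + 3 = 5.
Ballots ranking E above C: 11 − 5 = 6.
E wins the head-to-head 6–5.

E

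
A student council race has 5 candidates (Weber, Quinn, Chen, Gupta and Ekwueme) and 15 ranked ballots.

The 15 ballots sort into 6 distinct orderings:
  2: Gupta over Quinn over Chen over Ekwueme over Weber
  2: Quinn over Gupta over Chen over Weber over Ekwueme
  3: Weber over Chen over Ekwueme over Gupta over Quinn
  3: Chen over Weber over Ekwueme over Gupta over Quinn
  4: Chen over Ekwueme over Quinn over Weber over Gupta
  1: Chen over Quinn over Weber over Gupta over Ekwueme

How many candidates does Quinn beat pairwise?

1

Quinn against each rival (15 voters):
Quinn vs Weber: Quinn wins 9–6.
Quinn vs Chen: Chen wins 11–4.
Quinn vs Gupta: Quinn is ranked higher on 2+4+1 = 7 ballots, Gupta on 8. Gupta wins 8–7.
Quinn vs Ekwueme: 5 to 10, Ekwueme.
Quinn beats Weber; loses to Chen, Gupta, Ekwueme — 1 pairwise win.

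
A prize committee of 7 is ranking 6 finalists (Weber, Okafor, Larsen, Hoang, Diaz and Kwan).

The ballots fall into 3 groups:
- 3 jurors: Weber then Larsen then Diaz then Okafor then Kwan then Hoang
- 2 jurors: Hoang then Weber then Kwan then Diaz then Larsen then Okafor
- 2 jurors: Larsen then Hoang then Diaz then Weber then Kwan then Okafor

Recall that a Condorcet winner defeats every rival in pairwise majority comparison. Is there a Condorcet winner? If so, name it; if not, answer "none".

Pairwise majorities:
Weber vs Okafor: Weber wins 7–0.
Weber vs Larsen: Weber, 5–2.
Weber vs Hoang: Hoang, 4–3.
Weber vs Diaz: Weber wins 5–2.
Weber vs Kwan: Weber wins 7–0.
Okafor vs Larsen: Larsen, 7–0.
Okafor–Hoang: Hoang 4–3.
Okafor vs Diaz: Diaz, 7–0.
Okafor vs Kwan: Kwan wins 4–3.
Larsen vs Hoang: Larsen, 5–2.
Larsen–Diaz: Larsen 5–2.
Larsen vs Kwan: Larsen, 5–2.
Hoang vs Diaz: Hoang wins 4–3.
Hoang vs Kwan: Hoang wins 4–3.
Diaz vs Kwan: Diaz, 5–2.
Every nominee loses at least once (Weber loses to Hoang; Okafor loses to Weber; Larsen loses to Weber; Hoang loses to Larsen; Diaz loses to Weber; Kwan loses to Weber). The majority relation contains the cycle Weber > Larsen > Hoang > Weber, so there is no Condorcet winner.

none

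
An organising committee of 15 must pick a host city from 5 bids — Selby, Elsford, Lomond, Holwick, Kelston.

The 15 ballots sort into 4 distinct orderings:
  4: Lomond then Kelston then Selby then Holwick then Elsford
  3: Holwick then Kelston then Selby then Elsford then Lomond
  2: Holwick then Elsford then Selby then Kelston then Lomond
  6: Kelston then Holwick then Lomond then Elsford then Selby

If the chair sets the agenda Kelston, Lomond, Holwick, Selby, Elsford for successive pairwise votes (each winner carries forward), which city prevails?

Kelston

Round 1: Kelston vs Lomond — 11–4, Kelston advances.
Round 2: Kelston vs Holwick — 10–5, Kelston advances.
Round 3: Kelston vs Selby — 13–2, Kelston advances.
Round 4: Kelston vs Elsford — 13–2, Kelston advances.
Kelston survives the agenda.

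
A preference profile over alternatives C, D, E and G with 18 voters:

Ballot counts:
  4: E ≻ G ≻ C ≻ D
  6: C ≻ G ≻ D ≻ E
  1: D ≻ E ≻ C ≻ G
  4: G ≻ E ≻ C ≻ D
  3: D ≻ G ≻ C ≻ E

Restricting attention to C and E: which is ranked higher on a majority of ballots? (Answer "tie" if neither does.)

Ballots ranking C above E: 6 + 3 = 9.
Ballots ranking E above C: 18 − 9 = 9.
9–9: the pair ties.

tie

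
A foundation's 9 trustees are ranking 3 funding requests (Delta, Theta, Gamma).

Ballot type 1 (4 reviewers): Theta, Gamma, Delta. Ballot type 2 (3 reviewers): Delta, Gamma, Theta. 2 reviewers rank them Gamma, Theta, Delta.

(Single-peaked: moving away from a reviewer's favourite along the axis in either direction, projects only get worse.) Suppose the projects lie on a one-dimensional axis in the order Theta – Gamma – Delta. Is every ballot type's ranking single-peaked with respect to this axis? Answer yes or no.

yes

Axis positions: Theta=1, Gamma=2, Delta=3.
Ballot type 1 (peak Theta at position 1): ranking walks positions 1-2-3, expanding outward from the peak — single-peaked.
Ballot type 2 (peak Delta at position 3): ranking walks positions 3-2-1, expanding outward from the peak — single-peaked.
Ballot type 3 (peak Gamma at position 2): ranking walks positions 2-1-3, expanding outward from the peak — single-peaked.
Every ranking is single-peaked on this axis.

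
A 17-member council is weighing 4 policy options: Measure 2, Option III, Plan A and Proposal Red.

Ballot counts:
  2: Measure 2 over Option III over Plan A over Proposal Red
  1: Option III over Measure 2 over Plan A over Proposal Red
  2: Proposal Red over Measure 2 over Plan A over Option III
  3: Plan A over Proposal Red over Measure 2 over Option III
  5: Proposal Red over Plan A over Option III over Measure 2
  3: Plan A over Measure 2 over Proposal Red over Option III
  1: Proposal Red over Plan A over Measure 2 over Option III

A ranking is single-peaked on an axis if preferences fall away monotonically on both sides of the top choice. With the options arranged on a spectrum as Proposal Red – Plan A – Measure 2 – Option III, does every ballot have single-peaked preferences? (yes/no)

no

Axis positions: Proposal Red=1, Plan A=2, Measure 2=3, Option III=4.
Ballot type 1 (peak Measure 2 at position 3): ranking walks positions 3-4-2-1, expanding outward from the peak — single-peaked.
Ballot type 2 (peak Option III at position 4): ranking walks positions 4-3-2-1, expanding outward from the peak — single-peaked.
Ballot type 3: ranking walks positions 1-3-2-4; Measure 2 is ranked above Plan A even though Plan A lies between Measure 2 and the peak Proposal Red on the axis — preferences dip and rise again. Not single-peaked.
Ballot type 4 (peak Plan A at position 2): ranking walks positions 2-1-3-4, expanding outward from the peak — single-peaked.
Ballot type 5: ranking walks positions 1-2-4-3; Option III is ranked above Measure 2 even though Measure 2 lies between Option III and the peak Proposal Red on the axis — preferences dip and rise again. Not single-peaked.
Ballot type 6 (peak Plan A at position 2): ranking walks positions 2-3-1-4, expanding outward from the peak — single-peaked.
Ballot type 7 (peak Proposal Red at position 1): ranking walks positions 1-2-3-4, expanding outward from the peak — single-peaked.
Ballot type 3 violates single-peakedness, so the profile is not single-peaked on this axis.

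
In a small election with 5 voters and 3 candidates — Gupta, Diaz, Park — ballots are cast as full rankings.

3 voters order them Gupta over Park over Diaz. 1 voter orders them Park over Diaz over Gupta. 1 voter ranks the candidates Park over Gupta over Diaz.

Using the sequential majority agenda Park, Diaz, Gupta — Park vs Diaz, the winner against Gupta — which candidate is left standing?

Gupta

Round 1: Park vs Diaz — 5–0, Park advances.
Round 2: Park vs Gupta — 2–3, Gupta advances.
The agenda winner is Gupta.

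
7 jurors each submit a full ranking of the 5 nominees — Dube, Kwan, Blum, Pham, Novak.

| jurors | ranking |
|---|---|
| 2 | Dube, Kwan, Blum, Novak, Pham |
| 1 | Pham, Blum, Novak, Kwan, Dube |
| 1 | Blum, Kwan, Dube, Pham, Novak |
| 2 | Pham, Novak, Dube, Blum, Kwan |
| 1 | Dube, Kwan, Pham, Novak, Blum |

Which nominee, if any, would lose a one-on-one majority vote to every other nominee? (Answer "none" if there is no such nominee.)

Head-to-head results (7 jurors):
Dube vs Kwan: Dube wins 5–2.
Dube–Blum: Dube 5–2.
Dube–Pham: Dube 4–3.
Dube vs Novak: Dube, 4–3.
Kwan vs Blum: Blum wins 4–3.
Kwan–Pham: Kwan 4–3.
Kwan vs Novak: Kwan, 4–3.
Blum vs Pham: Blum preferred on 2+1 = 3 ballots; Pham wins 4–3.
Blum vs Novak: Blum, 4–3.
Pham vs Novak: Pham, 5–2.
Novak loses to every other nominee — it is the Condorcet loser.

Novak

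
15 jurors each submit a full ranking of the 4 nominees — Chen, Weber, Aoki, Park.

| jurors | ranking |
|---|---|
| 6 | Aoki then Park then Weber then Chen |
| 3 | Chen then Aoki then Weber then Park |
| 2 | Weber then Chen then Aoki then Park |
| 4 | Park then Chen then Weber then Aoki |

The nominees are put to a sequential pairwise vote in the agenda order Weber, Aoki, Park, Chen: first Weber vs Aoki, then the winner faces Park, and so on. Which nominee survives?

Chen

Round 1: Weber vs Aoki — 6–9, Aoki advances.
Round 2: Aoki vs Park — 11–4, Aoki advances.
Round 3: Aoki vs Chen — 6–9, Chen advances.
Chen survives the agenda.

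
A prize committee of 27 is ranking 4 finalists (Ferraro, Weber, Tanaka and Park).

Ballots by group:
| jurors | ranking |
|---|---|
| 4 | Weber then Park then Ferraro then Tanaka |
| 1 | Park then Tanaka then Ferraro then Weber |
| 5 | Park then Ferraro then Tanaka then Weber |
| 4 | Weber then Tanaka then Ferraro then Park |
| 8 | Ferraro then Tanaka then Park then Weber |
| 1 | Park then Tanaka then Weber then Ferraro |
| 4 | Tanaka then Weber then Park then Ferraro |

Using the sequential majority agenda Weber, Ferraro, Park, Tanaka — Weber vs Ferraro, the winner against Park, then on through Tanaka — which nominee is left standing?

Round 1: Weber vs Ferraro — 13–14, Ferraro advances.
Round 2: Ferraro vs Park — 12–15, Park advances.
Round 3: Park vs Tanaka — 11–16, Tanaka advances.
The agenda winner is Tanaka.

Tanaka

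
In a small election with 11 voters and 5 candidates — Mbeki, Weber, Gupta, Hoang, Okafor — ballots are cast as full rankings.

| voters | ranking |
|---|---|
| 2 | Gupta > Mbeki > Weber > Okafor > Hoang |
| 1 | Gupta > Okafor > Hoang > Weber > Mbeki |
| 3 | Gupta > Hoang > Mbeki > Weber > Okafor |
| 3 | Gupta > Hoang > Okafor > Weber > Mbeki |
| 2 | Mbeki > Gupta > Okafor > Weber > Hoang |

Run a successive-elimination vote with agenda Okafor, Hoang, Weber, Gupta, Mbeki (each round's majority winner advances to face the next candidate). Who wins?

Gupta

Round 1: Okafor vs Hoang — 5–6, Hoang advances.
Round 2: Hoang vs Weber — 7–4, Hoang advances.
Round 3: Hoang vs Gupta — 0–11, Gupta advances.
Round 4: Gupta vs Mbeki — 9–2, Gupta advances.
The agenda winner is Gupta.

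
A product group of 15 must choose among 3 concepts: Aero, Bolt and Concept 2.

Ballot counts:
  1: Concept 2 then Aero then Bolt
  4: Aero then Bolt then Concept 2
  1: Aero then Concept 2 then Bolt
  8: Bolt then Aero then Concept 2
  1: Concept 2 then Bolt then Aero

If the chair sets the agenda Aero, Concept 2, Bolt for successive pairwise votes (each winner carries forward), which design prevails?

Bolt

Round 1: Aero vs Concept 2 — 13–2, Aero advances.
Round 2: Aero vs Bolt — 6–9, Bolt advances.
Bolt survives the agenda.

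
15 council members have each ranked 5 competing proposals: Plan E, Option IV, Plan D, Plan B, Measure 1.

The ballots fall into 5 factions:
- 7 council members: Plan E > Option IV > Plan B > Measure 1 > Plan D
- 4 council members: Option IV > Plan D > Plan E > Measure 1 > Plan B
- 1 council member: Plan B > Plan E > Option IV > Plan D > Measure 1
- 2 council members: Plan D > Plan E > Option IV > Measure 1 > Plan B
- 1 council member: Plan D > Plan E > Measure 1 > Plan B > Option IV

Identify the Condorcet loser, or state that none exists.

Pairwise majorities:
Plan E vs Option IV: Plan E wins 11–4.
Plan E vs Plan D: 8 to 7, Plan E.
Plan E vs Plan B: 14 to 1, Plan E.
Plan E vs Measure 1: 15 to 0, Plan E.
Option IV vs Plan D: 12 to 3, Option IV.
Option IV vs Plan B: Option IV, 13–2.
Option IV vs Measure 1: Option IV wins 14–1.
Plan D vs Plan B: Plan B wins 8–7.
Plan D–Measure 1: Plan D 8–7.
Plan B vs Measure 1: 7+1 = 8 for Plan B, 7 for Measure 1 — Plan B by 8–7.
Measure 1 loses to every other option — it is the Condorcet loser.

Measure 1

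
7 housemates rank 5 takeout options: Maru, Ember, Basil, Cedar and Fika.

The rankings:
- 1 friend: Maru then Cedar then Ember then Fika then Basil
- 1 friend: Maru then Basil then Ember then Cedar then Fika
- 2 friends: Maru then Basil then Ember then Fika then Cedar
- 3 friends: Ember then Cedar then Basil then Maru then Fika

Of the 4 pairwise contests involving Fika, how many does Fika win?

Fika against each rival (7 friends):
Fika–Maru: Maru 7–0.
Fika vs Ember: 0 for Fika, 7 for Ember — Ember by 7–0.
Fika vs Basil: Basil, 6–1.
Fika vs Cedar: Fika is ranked higher on 2 ballots, Cedar on 5. Cedar wins 5–2.
Fika beats no one; loses to Maru, Ember, Basil, Cedar — 0 pairwise wins.

0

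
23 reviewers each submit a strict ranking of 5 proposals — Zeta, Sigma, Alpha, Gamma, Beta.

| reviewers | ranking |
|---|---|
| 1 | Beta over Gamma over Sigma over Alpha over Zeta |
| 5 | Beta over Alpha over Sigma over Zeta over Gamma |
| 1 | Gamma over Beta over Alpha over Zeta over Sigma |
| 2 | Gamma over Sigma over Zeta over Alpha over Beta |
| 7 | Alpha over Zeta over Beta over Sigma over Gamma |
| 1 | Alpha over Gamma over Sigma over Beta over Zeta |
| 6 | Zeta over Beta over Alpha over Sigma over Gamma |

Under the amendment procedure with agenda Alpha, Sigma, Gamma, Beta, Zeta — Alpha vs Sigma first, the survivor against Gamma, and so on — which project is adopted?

Round 1: Alpha vs Sigma — 20–3, Alpha advances.
Round 2: Alpha vs Gamma — 19–4, Alpha advances.
Round 3: Alpha vs Beta — 10–13, Beta advances.
Round 4: Beta vs Zeta — 8–15, Zeta advances.
The agenda winner is Zeta.

Zeta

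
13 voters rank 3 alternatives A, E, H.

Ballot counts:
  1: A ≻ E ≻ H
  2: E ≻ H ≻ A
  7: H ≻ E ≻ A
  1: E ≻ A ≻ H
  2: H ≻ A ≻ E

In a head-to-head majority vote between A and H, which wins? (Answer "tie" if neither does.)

Ballots ranking A above H: 1 + 1 = 2.
Ballots ranking H above A: 13 − 2 = 11.
H wins the head-to-head 11–2.

H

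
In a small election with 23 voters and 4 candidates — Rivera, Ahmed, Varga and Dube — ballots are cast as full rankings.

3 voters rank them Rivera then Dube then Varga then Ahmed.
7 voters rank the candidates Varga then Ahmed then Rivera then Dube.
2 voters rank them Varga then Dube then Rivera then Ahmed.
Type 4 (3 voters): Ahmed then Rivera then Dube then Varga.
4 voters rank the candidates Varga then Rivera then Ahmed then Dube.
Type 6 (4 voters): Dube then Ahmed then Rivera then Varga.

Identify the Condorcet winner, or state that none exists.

Check each pair by majority over 23 ballots:
Rivera vs Ahmed: Ahmed, 14–9.
Rivera vs Varga: Varga wins 13–10.
Rivera vs Dube: Rivera wins 17–6.
Ahmed vs Varga: Varga wins 16–7.
Ahmed vs Dube: Ahmed, 14–9.
Varga vs Dube: Varga wins 13–10.
Varga beats each of Rivera, Ahmed, Dube — Varga is the Condorcet winner.

Varga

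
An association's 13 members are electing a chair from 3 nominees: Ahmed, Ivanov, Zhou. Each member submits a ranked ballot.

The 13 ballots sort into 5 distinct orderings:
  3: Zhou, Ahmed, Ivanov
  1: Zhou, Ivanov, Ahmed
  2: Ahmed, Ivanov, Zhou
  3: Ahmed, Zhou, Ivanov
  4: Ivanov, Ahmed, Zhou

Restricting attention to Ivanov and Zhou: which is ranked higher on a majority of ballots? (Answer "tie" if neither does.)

Zhou

Ballots ranking Ivanov above Zhou: 2 + 4 = 6.
Ballots ranking Zhou above Ivanov: 13 − 6 = 7.
Zhou wins the head-to-head 7–6.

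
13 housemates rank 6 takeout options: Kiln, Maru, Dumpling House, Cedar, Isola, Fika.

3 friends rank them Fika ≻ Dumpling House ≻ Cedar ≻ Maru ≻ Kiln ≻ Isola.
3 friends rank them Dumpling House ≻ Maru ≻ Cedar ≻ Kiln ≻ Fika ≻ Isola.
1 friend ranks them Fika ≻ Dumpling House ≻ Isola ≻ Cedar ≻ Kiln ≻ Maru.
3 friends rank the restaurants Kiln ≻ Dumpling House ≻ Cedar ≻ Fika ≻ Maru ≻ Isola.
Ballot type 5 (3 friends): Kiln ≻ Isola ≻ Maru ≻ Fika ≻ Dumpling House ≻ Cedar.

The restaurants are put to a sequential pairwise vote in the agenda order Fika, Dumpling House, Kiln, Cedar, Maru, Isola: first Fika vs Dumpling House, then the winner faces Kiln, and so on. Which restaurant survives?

Round 1: Fika vs Dumpling House — 7–6, Fika advances.
Round 2: Fika vs Kiln — 4–9, Kiln advances.
Round 3: Kiln vs Cedar — 6–7, Cedar advances.
Round 4: Cedar vs Maru — 7–6, Cedar advances.
Round 5: Cedar vs Isola — 9–4, Cedar advances.
The agenda winner is Cedar.

Cedar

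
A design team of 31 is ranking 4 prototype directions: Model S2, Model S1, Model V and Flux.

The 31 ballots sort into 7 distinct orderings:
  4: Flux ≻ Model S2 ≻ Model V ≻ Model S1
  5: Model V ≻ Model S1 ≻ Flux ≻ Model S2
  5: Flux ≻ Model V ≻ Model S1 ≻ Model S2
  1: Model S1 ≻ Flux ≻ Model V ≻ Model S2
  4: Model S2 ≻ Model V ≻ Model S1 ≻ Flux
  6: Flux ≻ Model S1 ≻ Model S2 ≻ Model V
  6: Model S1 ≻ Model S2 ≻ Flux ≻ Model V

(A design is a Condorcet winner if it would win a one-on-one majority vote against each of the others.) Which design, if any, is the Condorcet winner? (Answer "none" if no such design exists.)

Pairwise majorities:
Model S2 vs Model S1: 8 to 23, Model S1.
Model S2 vs Model V: 20 to 11, Model S2.
Model S2 vs Flux: Model S2 is ranked higher on 4+6 = 10 ballots, Flux on 21. Flux wins 21–10.
Model S1 vs Model V: 13 to 18, Model V.
Model S1 vs Flux: 5+1+4+6 = 16 for Model S1, 15 for Flux — Model S1 by 16–15.
Model V vs Flux: 9 to 22, Flux.
Every design loses at least once (Model S2 loses to Model S1; Model S1 loses to Model V; Model V loses to Model S2; Flux loses to Model S1). The majority relation contains the cycle Model S2 > Model V > Model S1 > Model S2, so there is no Condorcet winner.

none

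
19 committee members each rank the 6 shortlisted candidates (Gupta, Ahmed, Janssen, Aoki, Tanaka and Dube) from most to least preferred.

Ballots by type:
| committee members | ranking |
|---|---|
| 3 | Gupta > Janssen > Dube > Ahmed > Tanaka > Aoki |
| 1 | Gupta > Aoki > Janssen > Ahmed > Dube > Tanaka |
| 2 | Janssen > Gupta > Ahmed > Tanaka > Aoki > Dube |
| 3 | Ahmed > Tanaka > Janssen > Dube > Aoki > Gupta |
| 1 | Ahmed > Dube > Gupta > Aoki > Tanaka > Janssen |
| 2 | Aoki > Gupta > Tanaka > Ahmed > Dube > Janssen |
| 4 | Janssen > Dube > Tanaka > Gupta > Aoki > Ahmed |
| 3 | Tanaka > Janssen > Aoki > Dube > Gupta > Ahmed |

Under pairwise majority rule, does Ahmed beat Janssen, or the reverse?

Ballots ranking Ahmed above Janssen: 3 + 1 + 2 = 6.
Ballots ranking Janssen above Ahmed: 19 − 6 = 13.
Janssen wins the head-to-head 13–6.

Janssen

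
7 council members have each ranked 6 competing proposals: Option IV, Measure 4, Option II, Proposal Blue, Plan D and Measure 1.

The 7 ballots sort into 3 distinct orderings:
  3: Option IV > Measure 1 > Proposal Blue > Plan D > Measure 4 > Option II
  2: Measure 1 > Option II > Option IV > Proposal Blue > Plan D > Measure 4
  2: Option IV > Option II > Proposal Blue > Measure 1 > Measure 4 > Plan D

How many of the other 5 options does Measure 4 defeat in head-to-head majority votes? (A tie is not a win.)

Measure 4 against each rival (7 council members):
Measure 4 vs Option IV: Measure 4 preferred on 0 ballots; Option IV wins 7–0.
Measure 4 vs Option II: Option II wins 4–3.
Measure 4–Proposal Blue: Proposal Blue 7–0.
Measure 4–Plan D: Plan D 5–2.
Measure 4 vs Measure 1: Measure 4 preferred on 0 ballots; Measure 1 wins 7–0.
Measure 4 beats no one; loses to Option IV, Option II, Proposal Blue, Plan D, Measure 1 — 0 pairwise wins.

0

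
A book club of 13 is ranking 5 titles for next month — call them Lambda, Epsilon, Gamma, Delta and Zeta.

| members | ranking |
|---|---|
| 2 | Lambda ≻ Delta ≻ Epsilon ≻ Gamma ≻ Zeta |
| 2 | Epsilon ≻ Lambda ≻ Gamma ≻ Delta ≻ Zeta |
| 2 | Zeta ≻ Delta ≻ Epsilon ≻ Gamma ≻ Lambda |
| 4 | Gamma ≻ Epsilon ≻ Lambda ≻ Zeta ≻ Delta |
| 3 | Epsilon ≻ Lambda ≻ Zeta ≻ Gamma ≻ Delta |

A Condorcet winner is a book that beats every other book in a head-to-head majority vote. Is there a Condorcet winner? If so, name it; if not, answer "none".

Epsilon

Check each pair by majority over 13 ballots:
Lambda vs Epsilon: 2 for Lambda, 11 for Epsilon — Epsilon by 11–2.
Lambda vs Gamma: Lambda, 7–6.
Lambda–Delta: Lambda 11–2.
Lambda–Zeta: Lambda 11–2.
Epsilon vs Gamma: Epsilon is ranked higher on 2+2+2+3 = 9 ballots, Gamma on 4. Epsilon wins 9–4.
Epsilon vs Delta: Epsilon preferred on 2+4+3 = 9 ballots; Epsilon wins 9–4.
Epsilon vs Zeta: Epsilon preferred on 2+2+4+3 = 11 ballots; Epsilon wins 11–2.
Gamma vs Delta: Gamma wins 9–4.
Gamma–Zeta: Gamma 8–5.
Delta vs Zeta: Zeta wins 9–4.
Epsilon beats each of Lambda, Gamma, Delta, Zeta — Epsilon is the Condorcet winner.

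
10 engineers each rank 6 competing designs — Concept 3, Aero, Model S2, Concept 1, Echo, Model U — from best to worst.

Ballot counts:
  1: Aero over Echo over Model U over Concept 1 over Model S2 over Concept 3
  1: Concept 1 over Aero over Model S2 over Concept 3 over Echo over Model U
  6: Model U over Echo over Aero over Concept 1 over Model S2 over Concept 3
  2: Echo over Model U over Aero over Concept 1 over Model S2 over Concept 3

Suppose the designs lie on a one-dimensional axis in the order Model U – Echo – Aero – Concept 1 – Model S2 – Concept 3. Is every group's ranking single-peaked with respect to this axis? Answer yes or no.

Axis positions: Model U=1, Echo=2, Aero=3, Concept 1=4, Model S2=5, Concept 3=6.
Group 1 (peak Aero at position 3): ranking walks positions 3-2-1-4-5-6, expanding outward from the peak — single-peaked.
Group 2 (peak Concept 1 at position 4): ranking walks positions 4-3-5-6-2-1, expanding outward from the peak — single-peaked.
Group 3 (peak Model U at position 1): ranking walks positions 1-2-3-4-5-6, expanding outward from the peak — single-peaked.
Group 4 (peak Echo at position 2): ranking walks positions 2-1-3-4-5-6, expanding outward from the peak — single-peaked.
Every ranking is single-peaked on this axis.

yes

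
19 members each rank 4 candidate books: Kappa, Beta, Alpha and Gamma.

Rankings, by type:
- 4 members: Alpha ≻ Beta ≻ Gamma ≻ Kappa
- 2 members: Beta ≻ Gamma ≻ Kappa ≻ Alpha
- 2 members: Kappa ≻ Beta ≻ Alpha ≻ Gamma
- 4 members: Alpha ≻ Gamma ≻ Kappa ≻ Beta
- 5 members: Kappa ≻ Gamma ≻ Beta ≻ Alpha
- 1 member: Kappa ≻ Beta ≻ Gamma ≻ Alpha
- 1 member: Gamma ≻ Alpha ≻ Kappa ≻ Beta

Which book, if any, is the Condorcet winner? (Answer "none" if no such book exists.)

none

Head-to-head results (19 members):
Kappa–Beta: Kappa 13–6.
Kappa vs Alpha: 2+2+5+1 = 10 for Kappa, 9 for Alpha — Kappa by 10–9.
Kappa vs Gamma: Gamma, 11–8.
Beta vs Alpha: Beta preferred on 2+2+5+1 = 10 ballots; Beta wins 10–9.
Beta vs Gamma: Beta is ranked higher on 4+2+2+1 = 9 ballots, Gamma on 10. Gamma wins 10–9.
Alpha vs Gamma: Alpha preferred on 4+2+4 = 10 ballots; Alpha wins 10–9.
Each book drops at least one matchup (Kappa loses to Gamma; Beta loses to Kappa; Alpha loses to Kappa; Gamma loses to Alpha); the cycle Kappa beats Alpha beats Gamma beats Kappa rules out a Condorcet winner.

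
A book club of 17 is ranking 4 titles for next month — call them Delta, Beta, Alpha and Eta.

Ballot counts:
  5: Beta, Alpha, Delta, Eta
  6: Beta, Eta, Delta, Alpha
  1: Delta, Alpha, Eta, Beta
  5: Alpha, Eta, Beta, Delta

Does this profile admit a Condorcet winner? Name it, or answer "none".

Beta

Check each pair by majority over 17 ballots:
Delta vs Beta: 1 to 16, Beta.
Delta vs Alpha: Alpha, 10–7.
Delta vs Eta: Eta wins 11–6.
Beta vs Alpha: 11 to 6, Beta.
Beta vs Eta: 5+6 = 11 for Beta, 6 for Eta — Beta by 11–6.
Alpha–Eta: Alpha 11–6.
Beta wins every pairwise contest, so Beta is the Condorcet winner.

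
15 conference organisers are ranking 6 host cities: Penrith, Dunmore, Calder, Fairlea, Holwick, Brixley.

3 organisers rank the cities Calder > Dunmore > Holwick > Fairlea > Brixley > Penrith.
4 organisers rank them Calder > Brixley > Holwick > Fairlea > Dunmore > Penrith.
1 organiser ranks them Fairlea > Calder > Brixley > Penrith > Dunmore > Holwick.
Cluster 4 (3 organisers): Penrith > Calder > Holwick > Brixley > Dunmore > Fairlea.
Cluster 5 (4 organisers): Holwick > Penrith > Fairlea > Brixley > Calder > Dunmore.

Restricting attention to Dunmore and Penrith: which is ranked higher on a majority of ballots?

Ballots ranking Dunmore above Penrith: 3 + 4 = 7.
Ballots ranking Penrith above Dunmore: 15 − 7 = 8.
Penrith wins the head-to-head 8–7.

Penrith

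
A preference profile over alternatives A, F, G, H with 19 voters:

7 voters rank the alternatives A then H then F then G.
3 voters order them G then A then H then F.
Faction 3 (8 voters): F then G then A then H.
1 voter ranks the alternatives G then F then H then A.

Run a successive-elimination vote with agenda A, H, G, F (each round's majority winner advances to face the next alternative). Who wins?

F

Round 1: A vs H — 18–1, A advances.
Round 2: A vs G — 7–12, G advances.
Round 3: G vs F — 4–15, F advances.
The agenda winner is F.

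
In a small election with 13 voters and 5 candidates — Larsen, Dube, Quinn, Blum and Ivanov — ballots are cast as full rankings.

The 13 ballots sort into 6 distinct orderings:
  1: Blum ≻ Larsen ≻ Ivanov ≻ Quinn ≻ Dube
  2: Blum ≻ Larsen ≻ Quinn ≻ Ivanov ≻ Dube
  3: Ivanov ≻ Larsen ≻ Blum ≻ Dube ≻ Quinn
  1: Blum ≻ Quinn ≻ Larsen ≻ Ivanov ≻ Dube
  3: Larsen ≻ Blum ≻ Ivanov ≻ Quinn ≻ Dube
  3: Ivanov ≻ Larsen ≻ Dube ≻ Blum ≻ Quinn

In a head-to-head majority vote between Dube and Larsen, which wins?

No ballot ranks Dube above Larsen: 0.
Ballots ranking Larsen above Dube: 13 − 0 = 13.
Larsen wins the head-to-head 13–0.

Larsen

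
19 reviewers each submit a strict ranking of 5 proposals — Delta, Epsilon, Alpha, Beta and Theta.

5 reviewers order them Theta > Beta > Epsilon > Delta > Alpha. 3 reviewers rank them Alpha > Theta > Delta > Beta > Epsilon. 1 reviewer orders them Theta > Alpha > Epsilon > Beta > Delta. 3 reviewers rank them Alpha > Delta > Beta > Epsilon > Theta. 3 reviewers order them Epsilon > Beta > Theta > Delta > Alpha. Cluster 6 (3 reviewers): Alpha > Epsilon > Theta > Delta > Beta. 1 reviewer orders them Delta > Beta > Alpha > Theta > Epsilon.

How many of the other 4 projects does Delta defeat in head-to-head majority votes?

Delta against each rival (19 reviewers):
Delta vs Epsilon: 7 to 12, Epsilon.
Delta vs Alpha: Alpha, 10–9.
Delta vs Beta: Delta preferred on 3+3+3+1 = 10 ballots; Delta wins 10–9.
Delta vs Theta: 3+1 = 4 for Delta, 15 for Theta — Theta by 15–4.
Delta beats Beta; loses to Epsilon, Alpha, Theta — 1 pairwise win.

1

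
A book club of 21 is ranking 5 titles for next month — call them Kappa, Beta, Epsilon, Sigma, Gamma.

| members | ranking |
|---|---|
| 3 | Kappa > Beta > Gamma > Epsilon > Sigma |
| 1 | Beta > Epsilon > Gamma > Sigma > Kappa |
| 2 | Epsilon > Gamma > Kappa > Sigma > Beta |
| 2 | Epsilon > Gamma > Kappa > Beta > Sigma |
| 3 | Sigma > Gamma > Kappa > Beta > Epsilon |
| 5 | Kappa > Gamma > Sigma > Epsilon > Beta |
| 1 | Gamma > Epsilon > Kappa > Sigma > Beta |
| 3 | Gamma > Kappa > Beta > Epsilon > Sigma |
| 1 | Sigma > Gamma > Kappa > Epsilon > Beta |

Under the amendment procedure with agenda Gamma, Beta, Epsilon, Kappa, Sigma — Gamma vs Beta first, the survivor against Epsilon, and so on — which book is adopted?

Round 1: Gamma vs Beta — 17–4, Gamma advances.
Round 2: Gamma vs Epsilon — 16–5, Gamma advances.
Round 3: Gamma vs Kappa — 13–8, Gamma advances.
Round 4: Gamma vs Sigma — 17–4, Gamma advances.
The agenda winner is Gamma.

Gamma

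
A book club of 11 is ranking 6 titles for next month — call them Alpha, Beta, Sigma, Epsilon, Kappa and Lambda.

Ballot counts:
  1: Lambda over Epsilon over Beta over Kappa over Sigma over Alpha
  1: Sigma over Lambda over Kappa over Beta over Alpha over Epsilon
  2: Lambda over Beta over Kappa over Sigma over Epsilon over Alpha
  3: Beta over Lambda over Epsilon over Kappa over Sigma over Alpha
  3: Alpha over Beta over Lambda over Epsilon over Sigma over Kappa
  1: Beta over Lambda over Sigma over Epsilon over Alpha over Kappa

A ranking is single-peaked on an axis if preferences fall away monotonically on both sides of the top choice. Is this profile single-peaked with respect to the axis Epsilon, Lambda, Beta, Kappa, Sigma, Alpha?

no

Axis positions: Epsilon=1, Lambda=2, Beta=3, Kappa=4, Sigma=5, Alpha=6.
Faction 1 (peak Lambda at position 2): ranking walks positions 2-1-3-4-5-6, expanding outward from the peak — single-peaked.
Faction 2: ranking walks positions 5-2-4-3-6-1; Lambda is ranked above Kappa even though Kappa lies between Lambda and the peak Sigma on the axis — preferences dip and rise again. Not single-peaked.
Faction 3 (peak Lambda at position 2): ranking walks positions 2-3-4-5-1-6, expanding outward from the peak — single-peaked.
Faction 4 (peak Beta at position 3): ranking walks positions 3-2-1-4-5-6, expanding outward from the peak — single-peaked.
Faction 5: ranking walks positions 6-3-2-1-5-4; Beta is ranked above Sigma even though Sigma lies between Beta and the peak Alpha on the axis — preferences dip and rise again. Not single-peaked.
Faction 6: ranking walks positions 3-2-5-1-6-4; Sigma is ranked above Kappa even though Kappa lies between Sigma and the peak Beta on the axis — preferences dip and rise again. Not single-peaked.
Faction 2 violates single-peakedness, so the profile is not single-peaked on this axis.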